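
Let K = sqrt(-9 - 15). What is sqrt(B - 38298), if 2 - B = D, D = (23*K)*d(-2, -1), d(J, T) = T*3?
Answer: sqrt(-38296 + 138*I*sqrt(6)) ≈ 0.8637 + 195.7*I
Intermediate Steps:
d(J, T) = 3*T
K = 2*I*sqrt(6) (K = sqrt(-24) = 2*I*sqrt(6) ≈ 4.899*I)
D = -138*I*sqrt(6) (D = (23*(2*I*sqrt(6)))*(3*(-1)) = (46*I*sqrt(6))*(-3) = -138*I*sqrt(6) ≈ -338.03*I)
B = 2 + 138*I*sqrt(6) (B = 2 - (-138)*I*sqrt(6) = 2 + 138*I*sqrt(6) ≈ 2.0 + 338.03*I)
sqrt(B - 38298) = sqrt((2 + 138*I*sqrt(6)) - 38298) = sqrt(-38296 + 138*I*sqrt(6))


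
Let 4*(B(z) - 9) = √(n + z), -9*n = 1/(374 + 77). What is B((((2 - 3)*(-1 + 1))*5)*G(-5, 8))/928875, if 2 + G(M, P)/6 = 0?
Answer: 3/309625 + I*√451/5027071500 ≈ 9.6891e-6 + 4.2245e-9*I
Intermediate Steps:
G(M, P) = -12 (G(M, P) = -12 + 6*0 = -12 + 0 = -12)
n = -1/4059 (n = -1/(9*(374 + 77)) = -⅑/451 = -⅑*1/451 = -1/4059 ≈ -0.00024637)
B(z) = 9 + √(-1/4059 + z)/4
B((((2 - 3)*(-1 + 1))*5)*G(-5, 8))/928875 = (9 + √(-451 + 1830609*((((2 - 3)*(-1 + 1))*5)*(-12)))/5412)/928875 = (9 + √(-451 + 1830609*((-1*0*5)*(-12)))/5412)*(1/928875) = (9 + √(-451 + 1830609*((0*5)*(-12)))/5412)*(1/928875) = (9 + √(-451 + 1830609*(0*(-12)))/5412)*(1/928875) = (9 + √(-451 + 1830609*0)/5412)*(1/928875) = (9 + √(-451 + 0)/5412)*(1/928875) = (9 + √(-451)/5412)*(1/928875) = (9 + (I*√451)/5412)*(1/928875) = (9 + I*√451/5412)*(1/928875) = 3/309625 + I*√451/5027071500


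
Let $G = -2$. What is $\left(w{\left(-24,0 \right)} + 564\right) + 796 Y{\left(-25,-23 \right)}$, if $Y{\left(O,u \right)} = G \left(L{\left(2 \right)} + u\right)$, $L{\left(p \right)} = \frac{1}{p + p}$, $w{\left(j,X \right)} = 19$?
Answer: $36801$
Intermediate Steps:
$L{\left(p \right)} = \frac{1}{2 p}$
$Y{\left(O,u \right)} = - \frac{1}{2} - 2 u$ ($Y{\left(O,u \right)} = - 2 \left(\frac{1}{2 \cdot 2} + u\right) = - 2 \left(\frac{1}{2} \cdot \frac{1}{2} + u\right) = - 2 \left(\frac{1}{4} + u\right) = - \frac{1}{2} - 2 u$)
$\left(w{\left(-24,0 \right)} + 564\right) + 796 Y{\left(-25,-23 \right)} = \left(19 + 564\right) + 796 \left(- \frac{1}{2} - -46\right) = 583 + 796 \left(- \frac{1}{2} + 46\right) = 583 + 796 \cdot \frac{91}{2} = 583 + 36218 = 36801$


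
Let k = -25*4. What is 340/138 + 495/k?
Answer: -3431/1380 ≈ -2.4862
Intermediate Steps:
k = -100
340/138 + 495/k = 340/138 + 495/(-100) = 340*(1/138) + 495*(-1/100) = 170/69 - 99/20 = -3431/1380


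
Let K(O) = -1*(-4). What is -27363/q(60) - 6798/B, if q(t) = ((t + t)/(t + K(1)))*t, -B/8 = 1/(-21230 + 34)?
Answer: -1350865817/75 ≈ -1.8012e+7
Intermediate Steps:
K(O) = 4
B = 2/5299 (B = -8/(-21230 + 34) = -8/(-21196) = -8*(-1/21196) = 2/5299 ≈ 0.00037743)
q(t) = 2*t²/(4 + t) (q(t) = ((t + t)/(t + 4))*t = ((2*t)/(4 + t))*t = (2*t/(4 + t))*t = 2*t²/(4 + t))
-27363/q(60) - 6798/B = -27363/(2*60²/(4 + 60)) - 6798/2/5299 = -27363/(2*3600/64) - 6798*5299/2 = -27363/(2*3600*(1/64)) - 18011301 = -27363/225/2 - 18011301 = -27363*2/225 - 18011301 = -18242/75 - 18011301 = -1350865817/75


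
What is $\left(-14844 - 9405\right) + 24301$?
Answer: $52$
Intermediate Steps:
$\left(-14844 - 9405\right) + 24301 = -24249 + 24301 = 52$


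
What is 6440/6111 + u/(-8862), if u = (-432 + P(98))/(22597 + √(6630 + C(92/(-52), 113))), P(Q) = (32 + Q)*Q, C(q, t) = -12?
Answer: 693807412098482/658401302689011 + 6154*√6618/2262547431921 ≈ 1.0538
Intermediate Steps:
P(Q) = Q*(32 + Q)
u = 12308/(22597 + √6618) (u = (-432 + 98*(32 + 98))/(22597 + √(6630 - 12)) = (-432 + 98*130)/(22597 + √6618) = (-432 + 12740)/(22597 + √6618) = 12308/(22597 + √6618) ≈ 0.54272)
6440/6111 + u/(-8862) = 6440/6111 + (278123876/510617791 - 12308*√6618/510617791)/(-8862) = 6440*(1/6111) + (278123876/510617791 - 12308*√6618/510617791)*(-1/8862) = 920/873 + (-139061938/2262547431921 + 6154*√6618/2262547431921) = 693807412098482/658401302689011 + 6154*√6618/2262547431921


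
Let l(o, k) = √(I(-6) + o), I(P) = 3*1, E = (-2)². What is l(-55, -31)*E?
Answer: 8*I*√13 ≈ 28.844*I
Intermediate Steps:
E = 4
I(P) = 3
l(o, k) = √(3 + o)
l(-55, -31)*E = √(3 - 55)*4 = √(-52)*4 = (2*I*√13)*4 = 8*I*√13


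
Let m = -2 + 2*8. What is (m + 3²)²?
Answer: 529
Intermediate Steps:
m = 14 (m = -2 + 16 = 14)
(m + 3²)² = (14 + 3²)² = (14 + 9)² = 23² = 529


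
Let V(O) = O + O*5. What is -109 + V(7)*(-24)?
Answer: -1117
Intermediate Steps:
V(O) = 6*O (V(O) = O + 5*O = 6*O)
-109 + V(7)*(-24) = -109 + (6*7)*(-24) = -109 + 42*(-24) = -109 - 1008 = -1117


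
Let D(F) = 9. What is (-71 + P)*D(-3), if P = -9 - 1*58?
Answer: -1242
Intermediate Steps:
P = -67 (P = -9 - 58 = -67)
(-71 + P)*D(-3) = (-71 - 67)*9 = -138*9 = -1242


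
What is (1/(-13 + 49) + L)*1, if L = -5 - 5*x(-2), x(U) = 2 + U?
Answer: -179/36 ≈ -4.9722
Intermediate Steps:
L = -5 (L = -5 - 5*(2 - 2) = -5 - 5*0 = -5 + 0 = -5)
(1/(-13 + 49) + L)*1 = (1/(-13 + 49) - 5)*1 = (1/36 - 5)*1 = -179/36*1 = -179/36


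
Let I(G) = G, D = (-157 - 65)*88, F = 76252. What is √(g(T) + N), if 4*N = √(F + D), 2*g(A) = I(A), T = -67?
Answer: √(-134 + 2*√14179)/2 ≈ 5.1027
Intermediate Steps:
D = -19536 (D = -222*88 = -19536)
g(A) = A/2
N = √14179/2 (N = √(76252 - 19536)/4 = √56716/4 = (2*√14179)/4 = √14179/2 ≈ 59.538)
√(g(T) + N) = √((½)*(-67) + √14179/2) = √(-67/2 + √14179/2)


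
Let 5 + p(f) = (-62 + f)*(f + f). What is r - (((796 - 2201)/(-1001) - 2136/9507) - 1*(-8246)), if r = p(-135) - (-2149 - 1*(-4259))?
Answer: 135857086368/3172169 ≈ 42828.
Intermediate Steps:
p(f) = -5 + 2*f*(-62 + f) (p(f) = -5 + (-62 + f)*(f + f) = -5 + (-62 + f)*(2*f) = -5 + 2*f*(-62 + f))
r = 51075 (r = (-5 - 124*(-135) + 2*(-135)²) - (-2149 - 1*(-4259)) = (-5 + 16740 + 2*18225) - (-2149 + 4259) = (-5 + 16740 + 36450) - 1*2110 = 53185 - 2110 = 51075)
r - (((796 - 2201)/(-1001) - 2136/9507) - 1*(-8246)) = 51075 - (((796 - 2201)/(-1001) - 2136/9507) - 1*(-8246)) = 51075 - ((-1405*(-1/1001) - 2136*1/9507) + 8246) = 51075 - ((1405/1001 - 712/3169) + 8246) = 51075 - (3739733/3172169 + 8246) = 51075 - 1*26161445307/3172169 = 51075 - 26161445307/3172169 = 135857086368/3172169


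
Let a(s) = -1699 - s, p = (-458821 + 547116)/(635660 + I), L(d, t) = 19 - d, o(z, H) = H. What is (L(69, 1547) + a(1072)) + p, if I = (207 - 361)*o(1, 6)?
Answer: -1790501961/634736 ≈ -2820.9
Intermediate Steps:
I = -924 (I = (207 - 361)*6 = -154*6 = -924)
p = 88295/634736 (p = (-458821 + 547116)/(635660 - 924) = 88295/634736 ≈ 0.13911)
(L(69, 1547) + a(1072)) + p = ((19 - 1*69) + (-1699 - 1*1072)) + 88295/634736 = ((19 - 69) + (-1699 - 1072)) + 88295/634736 = (-50 - 2771) + 88295/634736 = -2821 + 88295/634736 = -1790501961/634736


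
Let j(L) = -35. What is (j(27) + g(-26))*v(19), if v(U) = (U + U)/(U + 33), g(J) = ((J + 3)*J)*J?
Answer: -296077/26 ≈ -11388.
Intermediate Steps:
g(J) = J²*(3 + J) (g(J) = ((3 + J)*J)*J = (J*(3 + J))*J = J²*(3 + J))
v(U) = 2*U/(33 + U) (v(U) = (2*U)/(33 + U) = 2*U/(33 + U))
(j(27) + g(-26))*v(19) = (-35 + (-26)²*(3 - 26))*(2*19/(33 + 19)) = (-35 + 676*(-23))*(2*19/52) = (-35 - 15548)*(2*19*(1/52)) = -15583*19/26 = -296077/26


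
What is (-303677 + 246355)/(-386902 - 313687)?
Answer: 57322/700589 ≈ 0.081820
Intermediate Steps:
(-303677 + 246355)/(-386902 - 313687) = -57322/(-700589) = -57322*(-1/700589) = 57322/700589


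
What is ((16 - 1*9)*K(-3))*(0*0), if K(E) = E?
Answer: 0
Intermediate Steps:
((16 - 1*9)*K(-3))*(0*0) = ((16 - 1*9)*(-3))*(0*0) = ((16 - 9)*(-3))*0 = (7*(-3))*0 = -21*0 = 0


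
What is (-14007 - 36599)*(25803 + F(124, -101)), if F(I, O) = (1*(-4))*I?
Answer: -1280686042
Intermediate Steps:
F(I, O) = -4*I
(-14007 - 36599)*(25803 + F(124, -101)) = (-14007 - 36599)*(25803 - 4*124) = -50606*(25803 - 496) = -50606*25307 = -1280686042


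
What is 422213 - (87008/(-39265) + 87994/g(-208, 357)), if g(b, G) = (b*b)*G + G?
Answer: 51212313600234931/121294336065 ≈ 4.2222e+5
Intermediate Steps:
g(b, G) = G + G*b² (g(b, G) = b²*G + G = G*b² + G = G + G*b²)
422213 - (87008/(-39265) + 87994/g(-208, 357)) = 422213 - (87008/(-39265) + 87994/((357*(1 + (-208)²)))) = 422213 - (87008*(-1/39265) + 87994/((357*(1 + 43264)))) = 422213 - (-87008/39265 + 87994/((357*43265))) = 422213 - (-87008/39265 + 87994/15445605) = 422213 - 1*(-268087223086/121294336065) = 422213 + 268087223086/121294336065 = 51212313600234931/121294336065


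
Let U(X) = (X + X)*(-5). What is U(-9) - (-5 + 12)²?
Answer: 41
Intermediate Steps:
U(X) = -10*X (U(X) = (2*X)*(-5) = -10*X)
U(-9) - (-5 + 12)² = -10*(-9) - (-5 + 12)² = 90 - 1*7² = 90 - 1*49 = 90 - 49 = 41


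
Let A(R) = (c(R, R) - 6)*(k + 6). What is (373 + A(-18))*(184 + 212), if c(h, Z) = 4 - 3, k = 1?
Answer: 133848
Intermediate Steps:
c(h, Z) = 1
A(R) = -35 (A(R) = (1 - 6)*(1 + 6) = -5*7 = -35)
(373 + A(-18))*(184 + 212) = (373 - 35)*(184 + 212) = 338*396 = 133848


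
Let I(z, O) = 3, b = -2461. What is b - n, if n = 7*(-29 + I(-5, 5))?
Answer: -2279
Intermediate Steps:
n = -182 (n = 7*(-29 + 3) = 7*(-26) = -182)
b - n = -2461 - 1*(-182) = -2461 + 182 = -2279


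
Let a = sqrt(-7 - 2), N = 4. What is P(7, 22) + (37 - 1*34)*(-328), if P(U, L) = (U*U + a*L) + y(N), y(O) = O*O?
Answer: -919 + 66*I ≈ -919.0 + 66.0*I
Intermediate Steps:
a = 3*I (a = sqrt(-9) = 3*I ≈ 3.0*I)
y(O) = O**2
P(U, L) = 16 + U**2 + 3*I*L (P(U, L) = (U*U + (3*I)*L) + 4**2 = (U**2 + 3*I*L) + 16 = 16 + U**2 + 3*I*L)
P(7, 22) + (37 - 1*34)*(-328) = (16 + 7**2 + 3*I*22) + (37 - 1*34)*(-328) = (16 + 49 + 66*I) + (37 - 34)*(-328) = (65 + 66*I) + 3*(-328) = (65 + 66*I) - 984 = -919 + 66*I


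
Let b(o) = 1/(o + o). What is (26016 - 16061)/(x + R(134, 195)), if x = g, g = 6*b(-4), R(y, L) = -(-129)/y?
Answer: 2667940/57 ≈ 46806.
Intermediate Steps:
b(o) = 1/(2*o)
R(y, L) = 129/y
g = -¾ (g = 6*((½)/(-4)) = 6*((½)*(-¼)) = 6*(-⅛) = -¾ ≈ -0.75000)
x = -¾ ≈ -0.75000
(26016 - 16061)/(x + R(134, 195)) = (26016 - 16061)/(-¾ + 129/134) = 9955/(-¾ + 129*(1/134)) = 9955/(-¾ + 129/134) = 9955/(57/268) = 9955*(268/57) = 2667940/57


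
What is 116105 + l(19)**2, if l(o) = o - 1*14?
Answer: 116130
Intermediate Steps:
l(o) = -14 + o (l(o) = o - 14 = -14 + o)
116105 + l(19)**2 = 116105 + (-14 + 19)**2 = 116105 + 5**2 = 116105 + 25 = 116130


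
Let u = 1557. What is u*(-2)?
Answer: -3114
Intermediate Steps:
u*(-2) = 1557*(-2) = -3114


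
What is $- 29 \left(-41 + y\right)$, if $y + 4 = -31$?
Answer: $2204$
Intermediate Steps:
$y = -35$ ($y = -4 - 31 = -35$)
$- 29 \left(-41 + y\right) = - 29 \left(-41 - 35\right) = \left(-29\right) \left(-76\right) = 2204$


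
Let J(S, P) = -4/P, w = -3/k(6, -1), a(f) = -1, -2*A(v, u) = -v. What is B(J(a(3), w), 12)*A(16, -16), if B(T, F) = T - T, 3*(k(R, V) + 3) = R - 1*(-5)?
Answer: 0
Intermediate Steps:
A(v, u) = v/2 (A(v, u) = -(-1)*v/2 = v/2)
k(R, V) = -4/3 + R/3 (k(R, V) = -3 + (R - 1*(-5))/3 = -3 + (R + 5)/3 = -3 + (5 + R)/3 = -3 + (5/3 + R/3) = -4/3 + R/3)
w = -9/2 (w = -3/(-4/3 + (1/3)*6) = -3/(-4/3 + 2) = -3/2/3 = -3*3/2 = -9/2 ≈ -4.5000)
B(T, F) = 0
B(J(a(3), w), 12)*A(16, -16) = 0*((1/2)*16) = 0*8 = 0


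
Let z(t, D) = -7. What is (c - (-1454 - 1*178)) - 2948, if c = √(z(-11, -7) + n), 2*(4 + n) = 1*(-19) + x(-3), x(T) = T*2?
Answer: -1316 + I*√94/2 ≈ -1316.0 + 4.8477*I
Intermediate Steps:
x(T) = 2*T
n = -33/2 (n = -4 + (1*(-19) + 2*(-3))/2 = -4 + (-19 - 6)/2 = -4 + (½)*(-25) = -4 - 25/2 = -33/2 ≈ -16.500)
c = I*√94/2 (c = √(-7 - 33/2) = √(-47/2) = I*√94/2 ≈ 4.8477*I)
(c - (-1454 - 1*178)) - 2948 = (I*√94/2 - (-1454 - 1*178)) - 2948 = (I*√94/2 - (-1454 - 178)) - 2948 = (I*√94/2 - 1*(-1632)) - 2948 = (I*√94/2 + 1632) - 2948 = (1632 + I*√94/2) - 2948 = -1316 + I*√94/2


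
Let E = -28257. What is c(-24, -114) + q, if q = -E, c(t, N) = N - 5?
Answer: 28138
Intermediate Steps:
c(t, N) = -5 + N
q = 28257 (q = -1*(-28257) = 28257)
c(-24, -114) + q = (-5 - 114) + 28257 = -119 + 28257 = 28138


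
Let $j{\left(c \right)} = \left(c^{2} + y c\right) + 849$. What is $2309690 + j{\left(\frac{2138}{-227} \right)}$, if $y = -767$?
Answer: $\frac{119436580217}{51529} \approx 2.3179 \cdot 10^{6}$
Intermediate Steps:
$j{\left(c \right)} = 849 + c^{2} - 767 c$ ($j{\left(c \right)} = \left(c^{2} - 767 c\right) + 849 = 849 + c^{2} - 767 c$)
$2309690 + j{\left(\frac{2138}{-227} \right)} = 2309690 + \left(849 + \left(\frac{2138}{-227}\right)^{2} - 767 \frac{2138}{-227}\right) = 2309690 + \left(849 + \left(2138 \left(- \frac{1}{227}\right)\right)^{2} - 767 \cdot 2138 \left(- \frac{1}{227}\right)\right) = 2309690 + \left(849 + \left(- \frac{2138}{227}\right)^{2} - - \frac{1639846}{227}\right) = 2309690 + \left(849 + \frac{4571044}{51529} + \frac{1639846}{227}\right) = 2309690 + \frac{420564207}{51529} = \frac{119436580217}{51529}$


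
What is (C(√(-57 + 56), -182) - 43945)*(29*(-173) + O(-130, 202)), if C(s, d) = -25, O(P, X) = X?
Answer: 211715550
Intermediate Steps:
(C(√(-57 + 56), -182) - 43945)*(29*(-173) + O(-130, 202)) = (-25 - 43945)*(29*(-173) + 202) = -43970*(-5017 + 202) = -43970*(-4815) = 211715550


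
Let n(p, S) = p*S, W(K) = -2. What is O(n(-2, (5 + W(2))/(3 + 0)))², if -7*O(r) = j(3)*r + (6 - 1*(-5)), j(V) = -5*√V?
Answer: 421/49 + 220*√3/49 ≈ 16.368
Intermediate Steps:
n(p, S) = S*p
O(r) = -11/7 + 5*r*√3/7 (O(r) = -((-5*√3)*r + (6 - 1*(-5)))/7 = -(-5*r*√3 + (6 + 5))/7 = -(-5*r*√3 + 11)/7 = -(11 - 5*r*√3)/7 = -11/7 + 5*r*√3/7)
O(n(-2, (5 + W(2))/(3 + 0)))² = (-11/7 + 5*(((5 - 2)/(3 + 0))*(-2))*√3/7)² = (-11/7 + 5*((3/3)*(-2))*√3/7)² = (-11/7 + 5*((3*(⅓))*(-2))*√3/7)² = (-11/7 + 5*(1*(-2))*√3/7)² = (-11/7 + (5/7)*(-2)*√3)² = (-11/7 - 10*√3/7)²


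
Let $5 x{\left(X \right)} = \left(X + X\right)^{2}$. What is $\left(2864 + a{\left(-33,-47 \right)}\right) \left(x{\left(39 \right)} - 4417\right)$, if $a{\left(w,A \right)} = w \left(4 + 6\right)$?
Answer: $- \frac{40546534}{5} \approx -8.1093 \cdot 10^{6}$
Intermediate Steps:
$a{\left(w,A \right)} = 10 w$ ($a{\left(w,A \right)} = w 10 = 10 w$)
$x{\left(X \right)} = \frac{4 X^{2}}{5}$ ($x{\left(X \right)} = \frac{\left(X + X\right)^{2}}{5} = \frac{\left(2 X\right)^{2}}{5} = \frac{4 X^{2}}{5}$)
$\left(2864 + a{\left(-33,-47 \right)}\right) \left(x{\left(39 \right)} - 4417\right) = \left(2864 + 10 \left(-33\right)\right) \left(\frac{4 \cdot 39^{2}}{5} - 4417\right) = \left(2864 - 330\right) \left(\frac{4}{5} \cdot 1521 - 4417\right) = 2534 \left(\frac{6084}{5} - 4417\right) = 2534 \left(- \frac{16001}{5}\right) = - \frac{40546534}{5}$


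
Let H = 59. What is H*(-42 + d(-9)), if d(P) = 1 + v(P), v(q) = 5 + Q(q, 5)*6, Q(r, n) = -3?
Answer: -3186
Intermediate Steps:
v(q) = -13 (v(q) = 5 - 3*6 = 5 - 18 = -13)
d(P) = -12 (d(P) = 1 - 13 = -12)
H*(-42 + d(-9)) = 59*(-42 - 12) = 59*(-54) = -3186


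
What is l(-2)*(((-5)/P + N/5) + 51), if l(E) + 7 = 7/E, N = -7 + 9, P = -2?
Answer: -11319/20 ≈ -565.95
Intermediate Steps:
N = 2
l(E) = -7 + 7/E
l(-2)*(((-5)/P + N/5) + 51) = (-7 + 7/(-2))*((-5/(-2) + 2/5) + 51) = (-7 + 7*(-½))*((-5*1*(-½) + 2*(⅕)) + 51) = (-7 - 7/2)*((-5*(-½) + ⅖) + 51) = -21*((5/2 + ⅖) + 51)/2 = -21*(29/10 + 51)/2 = -21/2*539/10 = -11319/20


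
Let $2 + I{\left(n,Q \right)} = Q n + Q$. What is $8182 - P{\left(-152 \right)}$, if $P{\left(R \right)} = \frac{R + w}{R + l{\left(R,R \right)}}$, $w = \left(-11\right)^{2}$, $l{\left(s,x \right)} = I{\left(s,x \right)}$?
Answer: $\frac{186533267}{22798} \approx 8182.0$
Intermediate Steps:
$I{\left(n,Q \right)} = -2 + Q + Q n$ ($I{\left(n,Q \right)} = -2 + \left(Q n + Q\right) = -2 + \left(Q + Q n\right) = -2 + Q + Q n$)
$l{\left(s,x \right)} = -2 + x + s x$ ($l{\left(s,x \right)} = -2 + x + x s = -2 + x + s x$)
$w = 121$
$P{\left(R \right)} = \frac{121 + R}{-2 + R^{2} + 2 R}$ ($P{\left(R \right)} = \frac{R + 121}{R + \left(-2 + R + R R\right)} = \frac{121 + R}{R + \left(-2 + R + R^{2}\right)} = \frac{121 + R}{-2 + R^{2} + 2 R}$)
$8182 - P{\left(-152 \right)} = 8182 - \frac{121 - 152}{-2 + \left(-152\right)^{2} + 2 \left(-152\right)} = 8182 - \frac{1}{-2 + 23104 - 304} \left(-31\right) = 8182 - \frac{1}{22798} \left(-31\right) = 8182 - - \frac{31}{22798} = 8182 + \frac{31}{22798} = \frac{186533267}{22798}$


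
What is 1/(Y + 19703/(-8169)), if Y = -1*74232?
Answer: -8169/606420911 ≈ -1.3471e-5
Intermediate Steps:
Y = -74232
1/(Y + 19703/(-8169)) = 1/(-74232 + 19703/(-8169)) = 1/(-74232 + 19703*(-1/8169)) = 1/(-74232 - 19703/8169) = 1/(-606420911/8169) = -8169/606420911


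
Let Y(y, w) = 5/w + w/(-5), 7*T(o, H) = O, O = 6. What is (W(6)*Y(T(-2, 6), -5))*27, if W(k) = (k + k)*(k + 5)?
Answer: 0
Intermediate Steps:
W(k) = 2*k*(5 + k) (W(k) = (2*k)*(5 + k) = 2*k*(5 + k))
T(o, H) = 6/7 (T(o, H) = (⅐)*6 = 6/7)
Y(y, w) = 5/w - w/5 (Y(y, w) = 5/w + w*(-⅕) = 5/w - w/5)
(W(6)*Y(T(-2, 6), -5))*27 = ((2*6*(5 + 6))*(5/(-5) - ⅕*(-5)))*27 = ((2*6*11)*(5*(-⅕) + 1))*27 = (132*(-1 + 1))*27 = (132*0)*27 = 0*27 = 0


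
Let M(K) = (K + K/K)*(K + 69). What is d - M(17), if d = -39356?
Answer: -40904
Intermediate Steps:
M(K) = (1 + K)*(69 + K) (M(K) = (K + 1)*(69 + K) = (1 + K)*(69 + K))
d - M(17) = -39356 - (69 + 17**2 + 70*17) = -39356 - (69 + 289 + 1190) = -39356 - 1*1548 = -39356 - 1548 = -40904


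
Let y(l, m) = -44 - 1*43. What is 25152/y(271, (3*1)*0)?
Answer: -8384/29 ≈ -289.10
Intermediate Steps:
y(l, m) = -87 (y(l, m) = -44 - 43 = -87)
25152/y(271, (3*1)*0) = 25152/(-87) = 25152*(-1/87) = -8384/29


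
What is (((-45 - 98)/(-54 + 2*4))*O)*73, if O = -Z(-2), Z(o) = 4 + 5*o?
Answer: 31317/23 ≈ 1361.6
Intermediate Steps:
O = 6 (O = -(4 + 5*(-2)) = -(4 - 10) = -1*(-6) = 6)
(((-45 - 98)/(-54 + 2*4))*O)*73 = (((-45 - 98)/(-54 + 2*4))*6)*73 = (-143/(-54 + 8)*6)*73 = (-143/(-46)*6)*73 = (-143*(-1/46)*6)*73 = ((143/46)*6)*73 = (429/23)*73 = 31317/23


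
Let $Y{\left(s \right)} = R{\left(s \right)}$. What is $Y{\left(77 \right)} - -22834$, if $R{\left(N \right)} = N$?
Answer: $22911$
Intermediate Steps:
$Y{\left(s \right)} = s$
$Y{\left(77 \right)} - -22834 = 77 - -22834 = 77 + 22834 = 22911$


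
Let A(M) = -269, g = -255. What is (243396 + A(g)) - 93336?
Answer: 149791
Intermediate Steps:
(243396 + A(g)) - 93336 = (243396 - 269) - 93336 = 243127 - 93336 = 149791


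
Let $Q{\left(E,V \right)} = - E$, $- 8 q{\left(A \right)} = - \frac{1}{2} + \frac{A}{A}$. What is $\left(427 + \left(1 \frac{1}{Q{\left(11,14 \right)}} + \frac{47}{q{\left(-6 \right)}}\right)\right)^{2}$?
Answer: $\frac{12787776}{121} \approx 1.0568 \cdot 10^{5}$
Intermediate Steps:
$q{\left(A \right)} = - \frac{1}{16}$ ($q{\left(A \right)} = - \frac{- \frac{1}{2} + \frac{A}{A}}{8} = - \frac{\left(-1\right) \frac{1}{2} + 1}{8} = - \frac{- \frac{1}{2} + 1}{8} = \left(- \frac{1}{8}\right) \frac{1}{2} = - \frac{1}{16}$)
$\left(427 + \left(1 \frac{1}{Q{\left(11,14 \right)}} + \frac{47}{q{\left(-6 \right)}}\right)\right)^{2} = \left(427 + \left(1 \frac{1}{\left(-1\right) 11} + \frac{47}{- \frac{1}{16}}\right)\right)^{2} = \left(427 + \left(1 \frac{1}{-11} + 47 \left(-16\right)\right)\right)^{2} = \left(427 + \left(1 \left(- \frac{1}{11}\right) - 752\right)\right)^{2} = \left(427 - \frac{8273}{11}\right)^{2} = \left(- \frac{3576}{11}\right)^{2} = \frac{12787776}{121}$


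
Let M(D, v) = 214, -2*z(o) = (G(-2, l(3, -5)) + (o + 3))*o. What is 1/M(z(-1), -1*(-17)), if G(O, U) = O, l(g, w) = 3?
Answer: 1/214 ≈ 0.0046729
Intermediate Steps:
z(o) = -o*(1 + o)/2 (z(o) = -(-2 + (o + 3))*o/2 = -(-2 + (3 + o))*o/2 = -(1 + o)*o/2 = -o*(1 + o)/2)
1/M(z(-1), -1*(-17)) = 1/214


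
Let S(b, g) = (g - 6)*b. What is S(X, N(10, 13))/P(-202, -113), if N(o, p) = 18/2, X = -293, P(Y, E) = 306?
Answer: -293/102 ≈ -2.8725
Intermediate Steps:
N(o, p) = 9 (N(o, p) = 18*(½) = 9)
S(b, g) = b*(-6 + g) (S(b, g) = (-6 + g)*b = b*(-6 + g))
S(X, N(10, 13))/P(-202, -113) = -293*(-6 + 9)/306 = -293*3*(1/306) = -879*1/306 = -293/102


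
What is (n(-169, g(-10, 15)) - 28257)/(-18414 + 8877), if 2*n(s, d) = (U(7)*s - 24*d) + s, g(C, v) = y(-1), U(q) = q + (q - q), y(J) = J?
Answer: 28921/9537 ≈ 3.0325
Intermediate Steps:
U(q) = q (U(q) = q + 0 = q)
g(C, v) = -1
n(s, d) = -12*d + 4*s (n(s, d) = ((7*s - 24*d) + s)/2 = ((-24*d + 7*s) + s)/2 = (-24*d + 8*s)/2 = -12*d + 4*s)
(n(-169, g(-10, 15)) - 28257)/(-18414 + 8877) = ((-12*(-1) + 4*(-169)) - 28257)/(-18414 + 8877) = ((12 - 676) - 28257)/(-9537) = (-664 - 28257)*(-1/9537) = -28921*(-1/9537) = 28921/9537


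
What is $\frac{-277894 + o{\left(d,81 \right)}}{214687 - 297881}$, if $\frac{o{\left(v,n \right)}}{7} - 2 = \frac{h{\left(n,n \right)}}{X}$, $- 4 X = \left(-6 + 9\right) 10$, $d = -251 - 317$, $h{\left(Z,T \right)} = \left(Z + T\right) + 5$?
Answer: $\frac{2085269}{623955} \approx 3.342$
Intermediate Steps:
$h{\left(Z,T \right)} = 5 + T + Z$ ($h{\left(Z,T \right)} = \left(T + Z\right) + 5 = 5 + T + Z$)
$d = -568$
$X = - \frac{15}{2}$ ($X = - \frac{\left(-6 + 9\right) 10}{4} = - \frac{3 \cdot 10}{4} = \left(- \frac{1}{4}\right) 30 = - \frac{15}{2} \approx -7.5$)
$o{\left(v,n \right)} = \frac{28}{3} - \frac{28 n}{15}$ ($o{\left(v,n \right)} = 14 + 7 \frac{5 + n + n}{- \frac{15}{2}} = 14 + 7 \left(5 + 2 n\right) \left(- \frac{2}{15}\right) = 14 + 7 \left(- \frac{2}{3} - \frac{4 n}{15}\right) = 14 - \left(\frac{14}{3} + \frac{28 n}{15}\right) = \frac{28}{3} - \frac{28 n}{15}$)
$\frac{-277894 + o{\left(d,81 \right)}}{214687 - 297881} = \frac{-277894 + \left(\frac{28}{3} - \frac{756}{5}\right)}{214687 - 297881} = \frac{-277894 + \left(\frac{28}{3} - \frac{756}{5}\right)}{-83194} = \left(-277894 - \frac{2128}{15}\right) \left(- \frac{1}{83194}\right) = \left(- \frac{4170538}{15}\right) \left(- \frac{1}{83194}\right) = \frac{2085269}{623955}$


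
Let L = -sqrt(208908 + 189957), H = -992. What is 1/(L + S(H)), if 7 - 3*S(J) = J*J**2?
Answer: 65079433/21176662997927672 + sqrt(398865)/105883314989638360 ≈ 3.0732e-9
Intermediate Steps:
S(J) = 7/3 - J**3/3 (S(J) = 7/3 - J*J**2/3 = 7/3 - J**3/3)
L = -sqrt(398865) ≈ -631.56
1/(L + S(H)) = 1/(-sqrt(398865) + (7/3 - 1/3*(-992)**3)) = 1/(-sqrt(398865) + (7/3 - 1/3*(-976191488))) = 1/(-sqrt(398865) + (7/3 + 976191488/3)) = 1/(-sqrt(398865) + 325397165) = 1/(325397165 - sqrt(398865))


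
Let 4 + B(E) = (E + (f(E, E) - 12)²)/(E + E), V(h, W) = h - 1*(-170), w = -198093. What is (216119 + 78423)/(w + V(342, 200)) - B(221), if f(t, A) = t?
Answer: -4227532709/43665401 ≈ -96.817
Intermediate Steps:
V(h, W) = 170 + h (V(h, W) = h + 170 = 170 + h)
B(E) = -4 + (E + (-12 + E)²)/(2*E) (B(E) = -4 + (E + (E - 12)²)/(E + E) = -4 + (E + (-12 + E)²)/((2*E)) = -4 + (E + (-12 + E)²)*(1/(2*E)) = -4 + (E + (-12 + E)²)/(2*E))
(216119 + 78423)/(w + V(342, 200)) - B(221) = (216119 + 78423)/(-198093 + (170 + 342)) - ((-12 + 221)² - 7*221)/(2*221) = 294542/(-198093 + 512) - (209² - 1547)/(2*221) = 294542/(-197581) - (43681 - 1547)/(2*221) = 294542*(-1/197581) - 42134/(2*221) = -294542/197581 - 1*21067/221 = -294542/197581 - 21067/221 = -4227532709/43665401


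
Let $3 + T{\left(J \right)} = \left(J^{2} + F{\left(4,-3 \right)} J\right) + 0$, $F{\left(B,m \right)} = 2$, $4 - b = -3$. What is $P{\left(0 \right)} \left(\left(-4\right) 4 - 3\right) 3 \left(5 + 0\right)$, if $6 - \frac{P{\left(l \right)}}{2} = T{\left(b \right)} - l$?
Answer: $30780$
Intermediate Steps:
$b = 7$ ($b = 4 - -3 = 4 + 3 = 7$)
$T{\left(J \right)} = -3 + J^{2} + 2 J$ ($T{\left(J \right)} = -3 + \left(\left(J^{2} + 2 J\right) + 0\right) = -3 + \left(J^{2} + 2 J\right) = -3 + J^{2} + 2 J$)
$P{\left(l \right)} = -108 + 2 l$ ($P{\left(l \right)} = 12 - 2 \left(\left(-3 + 7^{2} + 2 \cdot 7\right) - l\right) = 12 - 2 \left(\left(-3 + 49 + 14\right) - l\right) = 12 - 2 \left(60 - l\right) = 12 + \left(-120 + 2 l\right) = -108 + 2 l$)
$P{\left(0 \right)} \left(\left(-4\right) 4 - 3\right) 3 \left(5 + 0\right) = \left(-108 + 2 \cdot 0\right) \left(\left(-4\right) 4 - 3\right) 3 \left(5 + 0\right) = \left(-108 + 0\right) \left(-16 - 3\right) 3 \cdot 5 = \left(-108\right) \left(-19\right) 15 = 2052 \cdot 15 = 30780$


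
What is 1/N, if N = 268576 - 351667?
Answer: -1/83091 ≈ -1.2035e-5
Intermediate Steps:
N = -83091
1/N = 1/(-83091) = -1/83091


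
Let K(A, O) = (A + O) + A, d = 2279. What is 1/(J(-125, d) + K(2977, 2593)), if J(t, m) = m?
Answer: 1/10826 ≈ 9.2370e-5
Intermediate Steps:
K(A, O) = O + 2*A
1/(J(-125, d) + K(2977, 2593)) = 1/(2279 + (2593 + 2*2977)) = 1/(2279 + (2593 + 5954)) = 1/(2279 + 8547) = 1/10826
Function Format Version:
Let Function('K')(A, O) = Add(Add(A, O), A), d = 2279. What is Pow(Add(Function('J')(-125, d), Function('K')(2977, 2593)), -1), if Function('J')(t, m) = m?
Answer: Rational(1, 10826) ≈ 9.2370e-5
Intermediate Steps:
Function('K')(A, O) = Add(O, Mul(2, A))
Pow(Add(Function('J')(-125, d), Function('K')(2977, 2593)), -1) = Pow(Add(2279, Add(2593, Mul(2, 2977))), -1) = Pow(Add(2279, Add(2593, 5954)), -1) = Pow(Add(2279, 8547), -1) = Pow(10826, -1) = Rational(1, 10826)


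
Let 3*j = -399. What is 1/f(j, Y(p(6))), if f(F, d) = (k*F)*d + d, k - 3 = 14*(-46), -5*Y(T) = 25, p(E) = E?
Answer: -1/426270 ≈ -2.3459e-6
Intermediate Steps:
Y(T) = -5 (Y(T) = -⅕*25 = -5)
j = -133 (j = (⅓)*(-399) = -133)
k = -641 (k = 3 + 14*(-46) = 3 - 644 = -641)
f(F, d) = d - 641*F*d (f(F, d) = (-641*F)*d + d = -641*F*d + d = d - 641*F*d)
1/f(j, Y(p(6))) = 1/(-5*(1 - 641*(-133))) = 1/(-5*(1 + 85253)) = 1/(-5*85254) = 1/(-426270) = -1/426270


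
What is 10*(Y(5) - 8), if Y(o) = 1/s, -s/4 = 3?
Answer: -485/6 ≈ -80.833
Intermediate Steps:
s = -12 (s = -4*3 = -12)
Y(o) = -1/12 (Y(o) = 1/(-12) = -1/12)
10*(Y(5) - 8) = 10*(-1/12 - 8) = 10*(-97/12) = -485/6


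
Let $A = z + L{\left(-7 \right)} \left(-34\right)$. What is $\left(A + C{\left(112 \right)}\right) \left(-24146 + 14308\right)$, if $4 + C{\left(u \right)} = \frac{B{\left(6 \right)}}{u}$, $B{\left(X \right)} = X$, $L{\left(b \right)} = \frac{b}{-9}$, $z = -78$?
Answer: $\frac{268720051}{252} \approx 1.0664 \cdot 10^{6}$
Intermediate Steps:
$L{\left(b \right)} = - \frac{b}{9}$ ($L{\left(b \right)} = b \left(- \frac{1}{9}\right) = - \frac{b}{9}$)
$C{\left(u \right)} = -4 + \frac{6}{u}$
$A = - \frac{940}{9}$ ($A = -78 + \left(- \frac{1}{9}\right) \left(-7\right) \left(-34\right) = -78 + \frac{7}{9} \left(-34\right) = -78 - \frac{238}{9} = - \frac{940}{9} \approx -104.44$)
$\left(A + C{\left(112 \right)}\right) \left(-24146 + 14308\right) = \left(- \frac{940}{9} - \left(4 - \frac{6}{112}\right)\right) \left(-24146 + 14308\right) = \left(- \frac{940}{9} + \left(-4 + 6 \cdot \frac{1}{112}\right)\right) \left(-9838\right) = \left(- \frac{940}{9} + \left(-4 + \frac{3}{56}\right)\right) \left(-9838\right) = \left(- \frac{940}{9} - \frac{221}{56}\right) \left(-9838\right) = \left(- \frac{54629}{504}\right) \left(-9838\right) = \frac{268720051}{252}$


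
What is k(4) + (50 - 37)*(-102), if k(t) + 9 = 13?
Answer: -1322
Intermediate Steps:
k(t) = 4 (k(t) = -9 + 13 = 4)
k(4) + (50 - 37)*(-102) = 4 + (50 - 37)*(-102) = 4 + 13*(-102) = 4 - 1326 = -1322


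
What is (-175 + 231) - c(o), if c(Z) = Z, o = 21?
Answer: 35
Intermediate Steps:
(-175 + 231) - c(o) = (-175 + 231) - 1*21 = 56 - 21 = 35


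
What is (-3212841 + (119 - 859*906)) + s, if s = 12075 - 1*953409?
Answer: -4932310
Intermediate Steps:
s = -941334 (s = 12075 - 953409 = -941334)
(-3212841 + (119 - 859*906)) + s = (-3212841 + (119 - 859*906)) - 941334 = (-3212841 + (119 - 778254)) - 941334 = (-3212841 - 778135) - 941334 = -3990976 - 941334 = -4932310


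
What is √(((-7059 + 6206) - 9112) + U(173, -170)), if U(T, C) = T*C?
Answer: 75*I*√7 ≈ 198.43*I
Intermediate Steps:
U(T, C) = C*T
√(((-7059 + 6206) - 9112) + U(173, -170)) = √(((-7059 + 6206) - 9112) - 170*173) = √((-853 - 9112) - 29410) = √(-9965 - 29410) = √(-39375) = 75*I*√7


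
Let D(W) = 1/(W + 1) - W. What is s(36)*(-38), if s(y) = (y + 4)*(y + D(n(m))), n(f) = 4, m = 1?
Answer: -48944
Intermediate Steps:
D(W) = 1/(1 + W) - W
s(y) = (4 + y)*(-19/5 + y) (s(y) = (y + 4)*(y + (1 - 1*4 - 1*4²)/(1 + 4)) = (4 + y)*(y + (1 - 4 - 1*16)/5) = (4 + y)*(y + (1 - 4 - 16)/5) = (4 + y)*(y + (⅕)*(-19)) = (4 + y)*(y - 19/5) = (4 + y)*(-19/5 + y))
s(36)*(-38) = (-76/5 + 36² + (⅕)*36)*(-38) = (-76/5 + 1296 + 36/5)*(-38) = 1288*(-38) = -48944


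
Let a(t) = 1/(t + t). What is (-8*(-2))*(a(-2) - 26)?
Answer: -420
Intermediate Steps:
a(t) = 1/(2*t)
(-8*(-2))*(a(-2) - 26) = (-8*(-2))*((½)/(-2) - 26) = 16*((½)*(-½) - 26) = 16*(-¼ - 26) = 16*(-105/4) = -420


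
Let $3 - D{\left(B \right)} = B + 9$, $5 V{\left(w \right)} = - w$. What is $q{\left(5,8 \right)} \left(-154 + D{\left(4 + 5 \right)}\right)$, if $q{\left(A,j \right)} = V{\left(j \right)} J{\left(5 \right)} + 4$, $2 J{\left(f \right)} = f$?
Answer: $0$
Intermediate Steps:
$V{\left(w \right)} = - \frac{w}{5}$ ($V{\left(w \right)} = \frac{\left(-1\right) w}{5} = - \frac{w}{5}$)
$J{\left(f \right)} = \frac{f}{2}$
$D{\left(B \right)} = -6 - B$ ($D{\left(B \right)} = 3 - \left(B + 9\right) = 3 - \left(9 + B\right) = -6 - B$)
$q{\left(A,j \right)} = 4 - \frac{j}{2}$ ($q{\left(A,j \right)} = - \frac{j}{5} \cdot \frac{1}{2} \cdot 5 + 4 = - \frac{j}{5} \cdot \frac{5}{2} + 4 = - \frac{j}{2} + 4 = 4 - \frac{j}{2}$)
$q{\left(5,8 \right)} \left(-154 + D{\left(4 + 5 \right)}\right) = \left(4 - 4\right) \left(-154 - 15\right) = 0 \left(-154 - 15\right) = 0 \left(-169\right) = 0$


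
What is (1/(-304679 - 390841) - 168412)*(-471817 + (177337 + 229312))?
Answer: 477086432703593/43470 ≈ 1.0975e+10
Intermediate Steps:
(1/(-304679 - 390841) - 168412)*(-471817 + (177337 + 229312)) = (1/(-695520) - 168412)*(-471817 + 406649) = (-1/695520 - 168412)*(-65168) = -117133914241/695520*(-65168) = 477086432703593/43470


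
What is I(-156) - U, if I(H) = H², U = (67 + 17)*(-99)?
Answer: 32652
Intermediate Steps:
U = -8316 (U = 84*(-99) = -8316)
I(-156) - U = (-156)² - 1*(-8316) = 24336 + 8316 = 32652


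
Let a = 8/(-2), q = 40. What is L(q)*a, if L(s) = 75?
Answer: -300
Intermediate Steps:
a = -4 (a = 8*(-½) = -4)
L(q)*a = 75*(-4) = -300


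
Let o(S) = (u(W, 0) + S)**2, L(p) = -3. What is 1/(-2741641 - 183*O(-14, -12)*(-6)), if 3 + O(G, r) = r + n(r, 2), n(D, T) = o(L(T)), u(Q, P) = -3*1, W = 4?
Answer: -1/2718583 ≈ -3.6784e-7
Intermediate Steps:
u(Q, P) = -3
o(S) = (-3 + S)**2
n(D, T) = 36 (n(D, T) = (-3 - 3)**2 = (-6)**2 = 36)
O(G, r) = 33 + r (O(G, r) = -3 + (r + 36) = -3 + (36 + r) = 33 + r)
1/(-2741641 - 183*O(-14, -12)*(-6)) = 1/(-2741641 - 183*(33 - 12)*(-6)) = 1/(-2741641 - 183*21*(-6)) = 1/(-2741641 - 3843*(-6)) = 1/(-2741641 + 23058) = 1/(-2718583) = -1/2718583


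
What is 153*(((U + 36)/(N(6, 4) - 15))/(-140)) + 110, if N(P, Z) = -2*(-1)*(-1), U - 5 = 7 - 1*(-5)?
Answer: 15877/140 ≈ 113.41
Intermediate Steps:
U = 17 (U = 5 + (7 - 1*(-5)) = 5 + (7 + 5) = 5 + 12 = 17)
N(P, Z) = -2 (N(P, Z) = 2*(-1) = -2)
153*(((U + 36)/(N(6, 4) - 15))/(-140)) + 110 = 153*(((17 + 36)/(-2 - 15))/(-140)) + 110 = 153*((53/(-17))*(-1/140)) + 110 = 153*((53*(-1/17))*(-1/140)) + 110 = 153*(-53/17*(-1/140)) + 110 = 153*(53/2380) + 110 = 477/140 + 110 = 15877/140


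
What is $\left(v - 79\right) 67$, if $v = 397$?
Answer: $21306$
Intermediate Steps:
$\left(v - 79\right) 67 = \left(397 - 79\right) 67 = 318 \cdot 67 = 21306$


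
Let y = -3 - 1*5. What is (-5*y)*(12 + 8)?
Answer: 800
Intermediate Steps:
y = -8 (y = -3 - 5 = -8)
(-5*y)*(12 + 8) = (-5*(-8))*(12 + 8) = 40*20 = 800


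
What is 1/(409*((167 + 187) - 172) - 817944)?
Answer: -1/743506 ≈ -1.3450e-6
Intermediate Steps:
1/(409*((167 + 187) - 172) - 817944) = 1/(409*(354 - 172) - 817944) = 1/(409*182 - 817944) = 1/(74438 - 817944) = 1/(-743506) = -1/743506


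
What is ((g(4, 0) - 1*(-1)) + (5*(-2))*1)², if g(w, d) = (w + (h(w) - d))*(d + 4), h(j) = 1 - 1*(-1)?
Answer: 225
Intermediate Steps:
h(j) = 2 (h(j) = 1 + 1 = 2)
g(w, d) = (4 + d)*(2 + w - d) (g(w, d) = (w + (2 - d))*(d + 4) = (2 + w - d)*(4 + d) = (4 + d)*(2 + w - d))
((g(4, 0) - 1*(-1)) + (5*(-2))*1)² = (((8 - 1*0² - 2*0 + 4*4 + 0*4) - 1*(-1)) + (5*(-2))*1)² = (((8 - 1*0 + 0 + 16 + 0) + 1) - 10*1)² = (((8 + 0 + 0 + 16 + 0) + 1) - 10)² = ((24 + 1) - 10)² = (25 - 10)² = 15² = 225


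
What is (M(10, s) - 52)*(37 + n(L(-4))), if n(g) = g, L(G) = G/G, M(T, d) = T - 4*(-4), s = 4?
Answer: -988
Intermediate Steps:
M(T, d) = 16 + T (M(T, d) = T + 16 = 16 + T)
L(G) = 1
(M(10, s) - 52)*(37 + n(L(-4))) = ((16 + 10) - 52)*(37 + 1) = (26 - 52)*38 = -26*38 = -988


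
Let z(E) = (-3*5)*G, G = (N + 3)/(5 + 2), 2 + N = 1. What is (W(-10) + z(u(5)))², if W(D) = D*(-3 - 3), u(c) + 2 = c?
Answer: 152100/49 ≈ 3104.1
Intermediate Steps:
N = -1 (N = -2 + 1 = -1)
u(c) = -2 + c
W(D) = -6*D (W(D) = D*(-6) = -6*D)
G = 2/7 (G = (-1 + 3)/(5 + 2) = 2/7 ≈ 0.28571)
z(E) = -30/7 (z(E) = -3*5*(2/7) = -15*2/7 = -30/7)
(W(-10) + z(u(5)))² = (-6*(-10) - 30/7)² = (60 - 30/7)² = (390/7)² = 152100/49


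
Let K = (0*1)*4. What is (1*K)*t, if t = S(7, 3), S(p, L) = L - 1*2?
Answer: 0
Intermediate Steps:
S(p, L) = -2 + L (S(p, L) = L - 2 = -2 + L)
t = 1 (t = -2 + 3 = 1)
K = 0 (K = 0*4 = 0)
(1*K)*t = (1*0)*1 = 0*1 = 0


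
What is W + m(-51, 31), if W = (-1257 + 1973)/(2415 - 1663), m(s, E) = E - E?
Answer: 179/188 ≈ 0.95213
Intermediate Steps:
m(s, E) = 0
W = 179/188 (W = 716/752 = 716*(1/752) = 179/188 ≈ 0.95213)
W + m(-51, 31) = 179/188 + 0 = 179/188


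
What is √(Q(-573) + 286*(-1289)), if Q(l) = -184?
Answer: 3*I*√40982 ≈ 607.32*I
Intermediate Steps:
√(Q(-573) + 286*(-1289)) = √(-184 + 286*(-1289)) = √(-184 - 368654) = √(-368838) = 3*I*√40982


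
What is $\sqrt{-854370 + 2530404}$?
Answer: $3 \sqrt{186226} \approx 1294.6$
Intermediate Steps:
$\sqrt{-854370 + 2530404} = \sqrt{1676034} = 3 \sqrt{186226}$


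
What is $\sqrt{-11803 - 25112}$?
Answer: $i \sqrt{36915} \approx 192.13 i$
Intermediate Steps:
$\sqrt{-11803 - 25112} = \sqrt{-36915} = i \sqrt{36915}$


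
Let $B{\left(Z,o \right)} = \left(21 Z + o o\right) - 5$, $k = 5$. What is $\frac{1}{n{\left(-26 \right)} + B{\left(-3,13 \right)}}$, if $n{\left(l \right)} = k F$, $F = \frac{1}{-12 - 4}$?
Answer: $\frac{16}{1611} \approx 0.0099317$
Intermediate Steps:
$F = - \frac{1}{16}$ ($F = \frac{1}{-16} = - \frac{1}{16} \approx -0.0625$)
$n{\left(l \right)} = - \frac{5}{16}$ ($n{\left(l \right)} = 5 \left(- \frac{1}{16}\right) = - \frac{5}{16}$)
$B{\left(Z,o \right)} = -5 + o^{2} + 21 Z$ ($B{\left(Z,o \right)} = \left(21 Z + o^{2}\right) - 5 = \left(o^{2} + 21 Z\right) - 5 = -5 + o^{2} + 21 Z$)
$\frac{1}{n{\left(-26 \right)} + B{\left(-3,13 \right)}} = \frac{1}{- \frac{5}{16} + \left(-5 + 13^{2} + 21 \left(-3\right)\right)} = \frac{1}{- \frac{5}{16} - -101} = \frac{1}{- \frac{5}{16} + 101} = \frac{1}{\frac{1611}{16}} = \frac{16}{1611}$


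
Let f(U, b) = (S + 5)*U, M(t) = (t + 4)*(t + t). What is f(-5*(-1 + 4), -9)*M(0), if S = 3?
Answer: 0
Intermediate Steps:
M(t) = 2*t*(4 + t) (M(t) = (4 + t)*(2*t) = 2*t*(4 + t))
f(U, b) = 8*U (f(U, b) = (3 + 5)*U = 8*U)
f(-5*(-1 + 4), -9)*M(0) = (8*(-5*(-1 + 4)))*(2*0*(4 + 0)) = (8*(-5*3))*(2*0*4) = (8*(-15))*0 = -120*0 = 0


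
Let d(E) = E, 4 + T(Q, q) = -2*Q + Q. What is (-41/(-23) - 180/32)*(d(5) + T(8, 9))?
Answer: 4949/184 ≈ 26.897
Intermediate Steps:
T(Q, q) = -4 - Q (T(Q, q) = -4 + (-2*Q + Q) = -4 - Q)
(-41/(-23) - 180/32)*(d(5) + T(8, 9)) = (-41/(-23) - 180/32)*(5 + (-4 - 1*8)) = (-41*(-1/23) - 180*1/32)*(5 + (-4 - 8)) = (41/23 - 45/8)*(5 - 12) = -707/184*(-7) = 4949/184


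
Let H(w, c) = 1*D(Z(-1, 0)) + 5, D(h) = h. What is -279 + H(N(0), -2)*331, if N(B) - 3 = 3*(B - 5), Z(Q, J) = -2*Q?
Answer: 2038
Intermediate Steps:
N(B) = -12 + 3*B (N(B) = 3 + 3*(B - 5) = 3 + 3*(-5 + B) = 3 + (-15 + 3*B) = -12 + 3*B)
H(w, c) = 7 (H(w, c) = 1*(-2*(-1)) + 5 = 1*2 + 5 = 2 + 5 = 7)
-279 + H(N(0), -2)*331 = -279 + 7*331 = -279 + 2317 = 2038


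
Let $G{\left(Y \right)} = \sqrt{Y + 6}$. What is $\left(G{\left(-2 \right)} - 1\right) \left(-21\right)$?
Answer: $-21$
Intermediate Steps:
$G{\left(Y \right)} = \sqrt{6 + Y}$
$\left(G{\left(-2 \right)} - 1\right) \left(-21\right) = \left(\sqrt{6 - 2} - 1\right) \left(-21\right) = \left(\sqrt{4} - 1\right) \left(-21\right) = \left(2 - 1\right) \left(-21\right) = 1 \left(-21\right) = -21$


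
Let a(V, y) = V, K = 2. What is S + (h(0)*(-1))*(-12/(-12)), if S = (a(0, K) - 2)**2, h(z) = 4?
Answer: 0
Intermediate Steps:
S = 4 (S = (0 - 2)**2 = (-2)**2 = 4)
S + (h(0)*(-1))*(-12/(-12)) = 4 + (4*(-1))*(-12/(-12)) = 4 - (-48)*(-1)/12 = 4 - 4*1 = 4 - 4 = 0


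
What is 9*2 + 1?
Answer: 19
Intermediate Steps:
9*2 + 1 = 18 + 1 = 19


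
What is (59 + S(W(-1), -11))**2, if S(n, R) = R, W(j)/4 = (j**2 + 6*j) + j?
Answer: 2304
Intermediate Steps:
W(j) = 4*j**2 + 28*j (W(j) = 4*((j**2 + 6*j) + j) = 4*(j**2 + 7*j) = 4*j**2 + 28*j)
(59 + S(W(-1), -11))**2 = (59 - 11)**2 = 48**2 = 2304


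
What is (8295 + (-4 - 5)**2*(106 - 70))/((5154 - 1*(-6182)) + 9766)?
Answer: 3737/7034 ≈ 0.53128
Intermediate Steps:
(8295 + (-4 - 5)**2*(106 - 70))/((5154 - 1*(-6182)) + 9766) = (8295 + (-9)**2*36)/((5154 + 6182) + 9766) = (8295 + 81*36)/(11336 + 9766) = (8295 + 2916)/21102 = 11211*(1/21102) = 3737/7034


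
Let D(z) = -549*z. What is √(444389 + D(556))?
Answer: √139145 ≈ 373.02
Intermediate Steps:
√(444389 + D(556)) = √(444389 - 549*556) = √(444389 - 305244) = √139145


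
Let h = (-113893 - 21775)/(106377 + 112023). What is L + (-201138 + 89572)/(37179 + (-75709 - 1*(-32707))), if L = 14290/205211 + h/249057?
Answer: 2670629025931465747/138884237979769800 ≈ 19.229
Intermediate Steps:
h = -2609/4200 (h = -135668/218400 = -135668*1/218400 = -2609/4200 ≈ -0.62119)
L = 14947367630501/214658791313400 (L = 14290/205211 - 2609/4200/249057 = 14290*(1/205211) - 2609/4200*1/249057 = 14290/205211 - 2609/1046039400 = 14947367630501/214658791313400 ≈ 0.069633)
L + (-201138 + 89572)/(37179 + (-75709 - 1*(-32707))) = 14947367630501/214658791313400 + (-201138 + 89572)/(37179 + (-75709 - 1*(-32707))) = 14947367630501/214658791313400 - 111566/(37179 + (-75709 + 32707)) = 14947367630501/214658791313400 - 111566/(37179 - 43002) = 14947367630501/214658791313400 - 111566/(-5823) = 14947367630501/214658791313400 - 111566*(-1/5823) = 14947367630501/214658791313400 + 111566/5823 = 2670629025931465747/138884237979769800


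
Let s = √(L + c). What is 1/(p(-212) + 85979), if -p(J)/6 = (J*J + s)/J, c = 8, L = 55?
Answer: 980352236/85536712942669 - 954*√7/85536712942669 ≈ 1.1461e-5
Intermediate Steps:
s = 3*√7 (s = √(55 + 8) = √63 = 3*√7 ≈ 7.9373)
p(J) = -6*(J² + 3*√7)/J (p(J) = -6*(J*J + 3*√7)/J = -6*(J² + 3*√7)/J)
1/(p(-212) + 85979) = 1/((-6*(-212) - 18*√7/(-212)) + 85979) = 1/((1272 - 18*√7*(-1/212)) + 85979) = 1/((1272 + 9*√7/106) + 85979) = 1/(87251 + 9*√7/106)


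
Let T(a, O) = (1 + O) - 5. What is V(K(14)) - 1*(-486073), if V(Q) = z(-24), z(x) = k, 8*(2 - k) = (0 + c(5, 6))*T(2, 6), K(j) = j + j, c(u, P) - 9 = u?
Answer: 972143/2 ≈ 4.8607e+5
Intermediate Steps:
T(a, O) = -4 + O
c(u, P) = 9 + u
K(j) = 2*j
k = -3/2 (k = 2 - (0 + (9 + 5))*(-4 + 6)/8 = 2 - (0 + 14)*2/8 = 2 - 7*2/4 = 2 - ⅛*28 = 2 - 7/2 = -3/2 ≈ -1.5000)
z(x) = -3/2
V(Q) = -3/2
V(K(14)) - 1*(-486073) = -3/2 - 1*(-486073) = -3/2 + 486073 = 972143/2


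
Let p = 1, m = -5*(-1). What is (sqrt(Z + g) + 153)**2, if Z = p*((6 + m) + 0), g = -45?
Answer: (153 + I*sqrt(34))**2 ≈ 23375.0 + 1784.3*I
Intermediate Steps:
m = 5
Z = 11 (Z = 1*((6 + 5) + 0) = 1*(11 + 0) = 1*11 = 11)
(sqrt(Z + g) + 153)**2 = (sqrt(11 - 45) + 153)**2 = (sqrt(-34) + 153)**2 = (I*sqrt(34) + 153)**2 = (153 + I*sqrt(34))**2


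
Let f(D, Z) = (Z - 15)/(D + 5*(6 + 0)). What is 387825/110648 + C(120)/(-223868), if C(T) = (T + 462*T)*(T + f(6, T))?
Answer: -167205311725/6192636616 ≈ -27.001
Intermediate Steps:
f(D, Z) = (-15 + Z)/(30 + D) (f(D, Z) = (-15 + Z)/(D + 5*6) = (-15 + Z)/(D + 30) = (-15 + Z)/(30 + D))
C(T) = 463*T*(-5/12 + 37*T/36) (C(T) = (T + 462*T)*(T + (-15 + T)/(30 + 6)) = (463*T)*(T + (-15 + T)/36) = (463*T)*(T + (-5/12 + T/36)) = (463*T)*(-5/12 + 37*T/36) = 463*T*(-5/12 + 37*T/36))
387825/110648 + C(120)/(-223868) = 387825/110648 + ((463/36)*120*(-15 + 37*120))/(-223868) = 387825*(1/110648) + ((463/36)*120*(-15 + 4440))*(-1/223868) = 387825/110648 + ((463/36)*120*4425)*(-1/223868) = 387825/110648 + 6829250*(-1/223868) = 387825/110648 - 3414625/111934 = -167205311725/6192636616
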